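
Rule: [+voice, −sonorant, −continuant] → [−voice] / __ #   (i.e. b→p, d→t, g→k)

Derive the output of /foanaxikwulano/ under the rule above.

foanaxikwulano

No segment of /foanaxikwulano/ meets the structural description of the rule, so the form surfaces unchanged.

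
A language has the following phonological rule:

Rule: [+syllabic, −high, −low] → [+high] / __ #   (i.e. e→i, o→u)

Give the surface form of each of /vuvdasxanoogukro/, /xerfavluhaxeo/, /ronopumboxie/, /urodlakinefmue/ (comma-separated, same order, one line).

vuvdasxanoogukru, xerfavluhaxeu, ronopumboxii, urodlakinefmui

/vuvdasxanoogukro/: /o/ is a mid vowel in word-final position, so it raises to [u]. → [vuvdasxanoogukru].
/xerfavluhaxeo/: /o/ is a mid vowel in word-final position, so it raises to [u]. → [xerfavluhaxeu].
/ronopumboxie/: /e/ is a mid vowel in word-final position, so it raises to [i]. → [ronopumboxii].
/urodlakinefmue/: /e/ is a mid vowel in word-final position, so it raises to [i]. → [urodlakinefmui].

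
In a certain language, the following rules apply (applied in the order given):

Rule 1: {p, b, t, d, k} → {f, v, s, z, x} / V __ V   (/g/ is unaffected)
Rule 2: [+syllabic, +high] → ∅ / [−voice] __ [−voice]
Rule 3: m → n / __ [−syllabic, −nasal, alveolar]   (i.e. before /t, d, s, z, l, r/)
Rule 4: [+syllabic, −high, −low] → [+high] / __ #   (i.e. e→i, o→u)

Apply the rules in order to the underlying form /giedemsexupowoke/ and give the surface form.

Rule 1 (intervocalic spirantization): /d/ is a stop between vowels /e/ and /e/, so it spirantizes to the fricative [z]. /p/ is a stop between vowels /u/ and /o/, so it spirantizes to the fricative [f]. /k/ is a stop between vowels /o/ and /e/, so it spirantizes to the fricative [x]. /giedemsexupowoke/ → giezemsexufowoxe.
Rule 2 (high vowel syncope): /u/ is a high vowel flanked by voiceless consonants /x/ and /f/, so it deletes. /giezemsexufowoxe/ → giezemsexfowoxe.
Rule 3 (nasal place assimilation): /m/ precedes the alveolar consonant /s/, so it assimilates in place to [n]. /giezemsexfowoxe/ → giezensexfowoxe.
Rule 4 (final vowel raising): /e/ is a mid vowel in word-final position, so it raises to [i]. /giezensexfowoxe/ → giezensexfowoxi.

giezensexfowoxi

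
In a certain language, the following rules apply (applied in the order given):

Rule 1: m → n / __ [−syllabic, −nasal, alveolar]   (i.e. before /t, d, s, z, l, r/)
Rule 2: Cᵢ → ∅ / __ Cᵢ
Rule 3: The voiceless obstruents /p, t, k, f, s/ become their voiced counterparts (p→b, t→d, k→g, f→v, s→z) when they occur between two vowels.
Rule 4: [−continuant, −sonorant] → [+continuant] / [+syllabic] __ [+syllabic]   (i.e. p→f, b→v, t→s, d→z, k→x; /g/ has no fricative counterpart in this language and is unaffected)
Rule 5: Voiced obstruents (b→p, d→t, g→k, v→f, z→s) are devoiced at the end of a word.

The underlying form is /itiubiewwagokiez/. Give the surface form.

iziuviewagogies

Rule 1 (nasal place assimilation): no segment meets the environment; /itiubiewwagokiez/ is unchanged.
Rule 2 (degemination): /ww/ is a geminate; the first /w/ deletes. /itiubiewwagokiez/ → itiubiewagokiez.
Rule 3 (intervocalic voicing): /t/ is a voiceless obstruent between vowels /i/ and /i/, so it voices to [d]. /k/ is a voiceless obstruent between vowels /o/ and /i/, so it voices to [g]. /itiubiewagokiez/ → idiubiewagogiez.
Rule 4 (intervocalic spirantization): /d/ is a stop between vowels /i/ and /i/, so it spirantizes to the fricative [z]. /b/ is a stop between vowels /u/ and /i/, so it spirantizes to the fricative [v]. /idiubiewagogiez/ → iziuviewagogiez.
Rule 5 (final devoicing): /z/ is a voiced obstruent in word-final position, so it devoices to [s]. /iziuviewagogiez/ → iziuviewagogies.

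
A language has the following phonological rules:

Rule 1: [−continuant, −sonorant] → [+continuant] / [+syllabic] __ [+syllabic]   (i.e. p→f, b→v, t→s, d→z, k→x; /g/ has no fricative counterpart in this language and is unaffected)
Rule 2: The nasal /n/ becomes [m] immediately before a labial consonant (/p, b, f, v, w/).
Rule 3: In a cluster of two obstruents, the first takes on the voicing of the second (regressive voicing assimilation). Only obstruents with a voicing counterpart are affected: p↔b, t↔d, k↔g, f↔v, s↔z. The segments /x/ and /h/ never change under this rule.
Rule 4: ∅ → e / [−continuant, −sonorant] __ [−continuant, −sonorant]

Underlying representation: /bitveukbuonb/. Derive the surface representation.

bidveugebuomb

Rule 1 (intervocalic spirantization): no segment meets the environment; /bitveukbuonb/ is unchanged.
Rule 2 (nasal place assimilation): /n/ precedes the labial consonant /b/, so it assimilates in place to [m]. /bitveukbuonb/ → bitveukbuomb.
Rule 3 (regressive voicing assimilation): /t/ precedes the voiced obstruent /v/, so it voices to [d] by assimilation. /k/ precedes the voiced obstruent /b/, so it voices to [g] by assimilation. /bitveukbuomb/ → bidveugbuomb.
Rule 4 (stop-cluster e-epenthesis): /g/ and /b/ form a stop–stop cluster, so [e] is inserted between them. /bidveugbuomb/ → bidveugebuomb.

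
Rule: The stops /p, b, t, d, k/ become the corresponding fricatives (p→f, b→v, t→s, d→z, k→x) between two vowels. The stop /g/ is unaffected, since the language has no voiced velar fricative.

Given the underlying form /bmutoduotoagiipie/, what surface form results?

bmusozuosoagiifie

/t/ is a stop between vowels /u/ and /o/, so it spirantizes to the fricative [s].
/d/ is a stop between vowels /o/ and /u/, so it spirantizes to the fricative [z].
/t/ is a stop between vowels /o/ and /o/, so it spirantizes to the fricative [s].
/p/ is a stop between vowels /i/ and /i/, so it spirantizes to the fricative [f].
The other instance of /b/ does not occur in the required environment and remains unchanged.
Surface form: [bmusozuosoagiifie].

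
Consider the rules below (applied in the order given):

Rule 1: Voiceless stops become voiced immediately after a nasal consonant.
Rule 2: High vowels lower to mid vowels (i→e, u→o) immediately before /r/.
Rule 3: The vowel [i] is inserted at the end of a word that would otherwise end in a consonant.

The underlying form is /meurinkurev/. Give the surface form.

meoringorevi

Rule 1 (post-nasal voicing): /k/ is a voiceless stop immediately after the nasal /n/, so it voices to [g]. /meurinkurev/ → meuringurev.
Rule 2 (pre-rhotic lowering): /u/ is a high vowel immediately before /r/, so it lowers to [o]. /u/ is a high vowel immediately before /r/, so it lowers to [o]. /meuringurev/ → meoringorev.
Rule 3 (final i-epenthesis): the form ends in the consonant /v/, so [i] is inserted word-finally. /meoringorev/ → meoringorevi.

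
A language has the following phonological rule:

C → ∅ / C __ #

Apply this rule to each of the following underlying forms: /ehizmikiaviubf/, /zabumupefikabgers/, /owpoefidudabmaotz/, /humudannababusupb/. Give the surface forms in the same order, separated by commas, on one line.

ehizmikiaviub, zabumupefikabger, owpoefidudabmaot, humudannababusup

/ehizmikiaviubf/: /f/ is the second consonant of a word-final cluster /bf/, so it deletes. → [ehizmikiaviub].
/zabumupefikabgers/: /s/ is the second consonant of a word-final cluster /rs/, so it deletes. → [zabumupefikabger].
/owpoefidudabmaotz/: /z/ is the second consonant of a word-final cluster /tz/, so it deletes. → [owpoefidudabmaot].
/humudannababusupb/: /b/ is the second consonant of a word-final cluster /pb/, so it deletes. → [humudannababusup].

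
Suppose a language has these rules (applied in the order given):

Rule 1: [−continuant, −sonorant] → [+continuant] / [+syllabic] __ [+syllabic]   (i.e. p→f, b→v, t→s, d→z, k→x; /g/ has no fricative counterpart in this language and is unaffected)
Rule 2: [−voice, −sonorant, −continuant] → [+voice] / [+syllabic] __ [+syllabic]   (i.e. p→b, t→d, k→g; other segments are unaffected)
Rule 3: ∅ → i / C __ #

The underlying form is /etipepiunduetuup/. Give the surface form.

Rule 1 (intervocalic spirantization): /t/ is a stop between vowels /e/ and /i/, so it spirantizes to the fricative [s]. /p/ is a stop between vowels /i/ and /e/, so it spirantizes to the fricative [f]. /p/ is a stop between vowels /e/ and /i/, so it spirantizes to the fricative [f]. /t/ is a stop between vowels /e/ and /u/, so it spirantizes to the fricative [s]. /etipepiunduetuup/ → esifefiunduesuup.
Rule 2 (intervocalic voicing): no segment meets the environment; /esifefiunduesuup/ is unchanged.
Rule 3 (final i-epenthesis): the form ends in the consonant /p/, so [i] is inserted word-finally. /esifefiunduesuup/ → esifefiunduesuupi.

esifefiunduesuupi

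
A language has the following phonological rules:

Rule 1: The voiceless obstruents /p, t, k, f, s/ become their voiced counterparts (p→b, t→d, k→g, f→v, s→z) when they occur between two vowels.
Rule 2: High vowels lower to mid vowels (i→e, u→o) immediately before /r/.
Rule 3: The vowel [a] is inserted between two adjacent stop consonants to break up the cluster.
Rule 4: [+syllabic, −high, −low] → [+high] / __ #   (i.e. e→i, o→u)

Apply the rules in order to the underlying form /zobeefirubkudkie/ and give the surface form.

Rule 1 (intervocalic voicing): /f/ is a voiceless obstruent between vowels /e/ and /i/, so it voices to [v]. /zobeefirubkudkie/ → zobeevirubkudkie.
Rule 2 (pre-rhotic lowering): /i/ is a high vowel immediately before /r/, so it lowers to [e]. /zobeevirubkudkie/ → zobeeverubkudkie.
Rule 3 (stop-cluster a-epenthesis): /b/ and /k/ form a stop–stop cluster, so [a] is inserted between them. /d/ and /k/ form a stop–stop cluster, so [a] is inserted between them. /zobeeverubkudkie/ → zobeeverubakudakie.
Rule 4 (final vowel raising): /e/ is a mid vowel in word-final position, so it raises to [i]. /zobeeverubakudakie/ → zobeeverubakudakii.

zobeeverubakudakii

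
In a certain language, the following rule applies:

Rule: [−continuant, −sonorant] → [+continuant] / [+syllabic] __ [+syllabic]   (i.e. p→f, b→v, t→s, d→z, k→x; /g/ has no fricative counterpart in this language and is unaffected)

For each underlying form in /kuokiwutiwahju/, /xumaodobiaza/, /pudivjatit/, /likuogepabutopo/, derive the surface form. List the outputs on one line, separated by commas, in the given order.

/kuokiwutiwahju/: /k/ is a stop between vowels /o/ and /i/, so it spirantizes to the fricative [x]. /t/ is a stop between vowels /u/ and /i/, so it spirantizes to the fricative [s]. → [kuoxiwusiwahju].
/xumaodobiaza/: /d/ is a stop between vowels /o/ and /o/, so it spirantizes to the fricative [z]. /b/ is a stop between vowels /o/ and /i/, so it spirantizes to the fricative [v]. → [xumaozoviaza].
/pudivjatit/: /d/ is a stop between vowels /u/ and /i/, so it spirantizes to the fricative [z]. /t/ is a stop between vowels /a/ and /i/, so it spirantizes to the fricative [s]. → [puzivjasit].
/likuogepabutopo/: /k/ is a stop between vowels /i/ and /u/, so it spirantizes to the fricative [x]. /p/ is a stop between vowels /e/ and /a/, so it spirantizes to the fricative [f]. /b/ is a stop between vowels /a/ and /u/, so it spirantizes to the fricative [v]. /t/ is a stop between vowels /u/ and /o/, so it spirantizes to the fricative [s]. /p/ is a stop between vowels /o/ and /o/, so it spirantizes to the fricative [f]. → [lixuogefavusofo].

kuoxiwusiwahju, xumaozoviaza, puzivjasit, lixuogefavusofo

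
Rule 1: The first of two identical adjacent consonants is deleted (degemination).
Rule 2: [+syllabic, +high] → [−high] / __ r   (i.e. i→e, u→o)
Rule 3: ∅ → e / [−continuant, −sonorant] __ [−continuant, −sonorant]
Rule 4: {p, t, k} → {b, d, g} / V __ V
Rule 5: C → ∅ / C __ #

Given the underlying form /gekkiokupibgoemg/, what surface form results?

Rule 1 (degemination): /kk/ is a geminate; the first /k/ deletes. /gekkiokupibgoemg/ → gekiokupibgoemg.
Rule 2 (pre-rhotic lowering): no segment meets the environment; /gekiokupibgoemg/ is unchanged.
Rule 3 (stop-cluster e-epenthesis): /b/ and /g/ form a stop–stop cluster, so [e] is inserted between them. /gekiokupibgoemg/ → gekiokupibegoemg.
Rule 4 (intervocalic voicing): /k/ is a voiceless stop between vowels /e/ and /i/, so it voices to [g]. /k/ is a voiceless stop between vowels /o/ and /u/, so it voices to [g]. /p/ is a voiceless stop between vowels /u/ and /i/, so it voices to [b]. /gekiokupibegoemg/ → gegiogubibegoemg.
Rule 5 (final cluster simplification): /g/ is the second consonant of a word-final cluster /mg/, so it deletes. /gegiogubibegoemg/ → gegiogubibegoem.

gegiogubibegoem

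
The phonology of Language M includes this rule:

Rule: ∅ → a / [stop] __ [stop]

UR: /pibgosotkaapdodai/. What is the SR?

pibagosotakaapadodai

/b/ and /g/ form a stop–stop cluster, so [a] is inserted between them.
/t/ and /k/ form a stop–stop cluster, so [a] is inserted between them.
/p/ and /d/ form a stop–stop cluster, so [a] is inserted between them.
Surface form: [pibagosotakaapadodai].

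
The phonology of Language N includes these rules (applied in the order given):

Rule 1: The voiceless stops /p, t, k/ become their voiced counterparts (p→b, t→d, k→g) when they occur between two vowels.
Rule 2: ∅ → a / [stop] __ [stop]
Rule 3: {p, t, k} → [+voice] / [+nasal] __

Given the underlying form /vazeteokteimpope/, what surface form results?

Rule 1 (intervocalic voicing): /t/ is a voiceless stop between vowels /e/ and /e/, so it voices to [d]. /p/ is a voiceless stop between vowels /o/ and /e/, so it voices to [b]. /vazeteokteimpope/ → vazedeokteimpobe.
Rule 2 (stop-cluster a-epenthesis): /k/ and /t/ form a stop–stop cluster, so [a] is inserted between them. /vazedeokteimpobe/ → vazedeokateimpobe.
Rule 3 (post-nasal voicing): /p/ is a voiceless stop immediately after the nasal /m/, so it voices to [b]. /vazedeokateimpobe/ → vazedeokateimbobe.

vazedeokateimbobe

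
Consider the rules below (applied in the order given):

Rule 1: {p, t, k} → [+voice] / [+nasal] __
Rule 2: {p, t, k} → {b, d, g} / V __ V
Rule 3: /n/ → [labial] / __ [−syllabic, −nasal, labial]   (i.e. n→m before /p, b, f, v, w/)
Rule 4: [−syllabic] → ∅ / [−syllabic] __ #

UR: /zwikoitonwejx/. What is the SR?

zwigoidomwej

Rule 1 (post-nasal voicing): no segment meets the environment; /zwikoitonwejx/ is unchanged.
Rule 2 (intervocalic voicing): /k/ is a voiceless stop between vowels /i/ and /o/, so it voices to [g]. /t/ is a voiceless stop between vowels /i/ and /o/, so it voices to [d]. /zwikoitonwejx/ → zwigoidonwejx.
Rule 3 (nasal place assimilation): /n/ precedes the labial consonant /w/, so it assimilates in place to [m]. /zwigoidonwejx/ → zwigoidomwejx.
Rule 4 (final cluster simplification): /x/ is the second consonant of a word-final cluster /jx/, so it deletes. /zwigoidomwejx/ → zwigoidomwej.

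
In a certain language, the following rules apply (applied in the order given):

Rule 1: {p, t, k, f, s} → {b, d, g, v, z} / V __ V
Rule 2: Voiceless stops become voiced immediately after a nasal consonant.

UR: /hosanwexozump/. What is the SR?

hozanwexozumb

Rule 1 (intervocalic voicing): /s/ is a voiceless obstruent between vowels /o/ and /a/, so it voices to [z]. /hosanwexozump/ → hozanwexozump.
Rule 2 (post-nasal voicing): /p/ is a voiceless stop immediately after the nasal /m/, so it voices to [b]. /hozanwexozump/ → hozanwexozumb.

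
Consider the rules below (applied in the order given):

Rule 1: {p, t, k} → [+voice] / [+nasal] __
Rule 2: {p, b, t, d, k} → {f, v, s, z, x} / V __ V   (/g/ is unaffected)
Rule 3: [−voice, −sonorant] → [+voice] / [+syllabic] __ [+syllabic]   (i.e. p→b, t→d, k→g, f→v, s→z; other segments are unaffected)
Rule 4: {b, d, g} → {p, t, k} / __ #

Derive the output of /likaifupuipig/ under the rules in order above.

lixaivuvuivik

Rule 1 (post-nasal voicing): no segment meets the environment; /likaifupuipig/ is unchanged.
Rule 2 (intervocalic spirantization): /k/ is a stop between vowels /i/ and /a/, so it spirantizes to the fricative [x]. /p/ is a stop between vowels /u/ and /u/, so it spirantizes to the fricative [f]. /p/ is a stop between vowels /i/ and /i/, so it spirantizes to the fricative [f]. /likaifupuipig/ → lixaifufuifig.
Rule 3 (intervocalic voicing): /f/ is a voiceless obstruent between vowels /i/ and /u/, so it voices to [v]. /f/ is a voiceless obstruent between vowels /u/ and /u/, so it voices to [v]. /f/ is a voiceless obstruent between vowels /i/ and /i/, so it voices to [v]. /lixaifufuifig/ → lixaivuvuivig.
Rule 4 (final devoicing): /g/ is a voiced stop in word-final position, so it devoices to [k]. /lixaivuvuivig/ → lixaivuvuivik.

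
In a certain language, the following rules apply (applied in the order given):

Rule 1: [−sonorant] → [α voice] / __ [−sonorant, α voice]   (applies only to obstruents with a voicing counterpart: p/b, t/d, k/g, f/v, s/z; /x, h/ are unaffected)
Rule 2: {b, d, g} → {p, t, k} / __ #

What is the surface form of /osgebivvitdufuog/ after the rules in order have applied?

ozgebivviddufuok

Rule 1 (regressive voicing assimilation): /s/ precedes the voiced obstruent /g/, so it voices to [z] by assimilation. /t/ precedes the voiced obstruent /d/, so it voices to [d] by assimilation. /osgebivvitdufuog/ → ozgebivviddufuog.
Rule 2 (final devoicing): /g/ is a voiced stop in word-final position, so it devoices to [k]. /ozgebivviddufuog/ → ozgebivviddufuok.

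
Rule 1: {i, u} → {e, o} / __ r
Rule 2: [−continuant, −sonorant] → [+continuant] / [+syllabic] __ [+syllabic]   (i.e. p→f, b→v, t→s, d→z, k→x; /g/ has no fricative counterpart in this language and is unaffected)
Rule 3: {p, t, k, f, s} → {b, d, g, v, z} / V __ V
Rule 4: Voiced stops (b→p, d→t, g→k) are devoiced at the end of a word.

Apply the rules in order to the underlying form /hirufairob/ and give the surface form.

heruvaerop

Rule 1 (pre-rhotic lowering): /i/ is a high vowel immediately before /r/, so it lowers to [e]. /i/ is a high vowel immediately before /r/, so it lowers to [e]. /hirufairob/ → herufaerob.
Rule 2 (intervocalic spirantization): no segment meets the environment; /herufaerob/ is unchanged.
Rule 3 (intervocalic voicing): /f/ is a voiceless obstruent between vowels /u/ and /a/, so it voices to [v]. /herufaerob/ → heruvaerob.
Rule 4 (final devoicing): /b/ is a voiced stop in word-final position, so it devoices to [p]. /heruvaerob/ → heruvaerop.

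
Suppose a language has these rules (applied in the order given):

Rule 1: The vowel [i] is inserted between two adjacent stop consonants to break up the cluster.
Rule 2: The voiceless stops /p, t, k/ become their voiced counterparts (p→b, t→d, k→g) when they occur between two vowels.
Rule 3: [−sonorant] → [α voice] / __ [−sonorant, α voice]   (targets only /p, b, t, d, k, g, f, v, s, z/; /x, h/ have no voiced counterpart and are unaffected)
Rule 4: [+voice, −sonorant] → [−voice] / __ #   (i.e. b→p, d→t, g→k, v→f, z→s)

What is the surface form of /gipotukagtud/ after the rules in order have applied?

gibodugagidut

Rule 1 (stop-cluster i-epenthesis): /g/ and /t/ form a stop–stop cluster, so [i] is inserted between them. /gipotukagtud/ → gipotukagitud.
Rule 2 (intervocalic voicing): /p/ is a voiceless stop between vowels /i/ and /o/, so it voices to [b]. /t/ is a voiceless stop between vowels /o/ and /u/, so it voices to [d]. /k/ is a voiceless stop between vowels /u/ and /a/, so it voices to [g]. /t/ is a voiceless stop between vowels /i/ and /u/, so it voices to [d]. /gipotukagitud/ → gibodugagidud.
Rule 3 (regressive voicing assimilation): no segment meets the environment; /gibodugagidud/ is unchanged.
Rule 4 (final devoicing): /d/ is a voiced obstruent in word-final position, so it devoices to [t]. /gibodugagidud/ → gibodugagidut.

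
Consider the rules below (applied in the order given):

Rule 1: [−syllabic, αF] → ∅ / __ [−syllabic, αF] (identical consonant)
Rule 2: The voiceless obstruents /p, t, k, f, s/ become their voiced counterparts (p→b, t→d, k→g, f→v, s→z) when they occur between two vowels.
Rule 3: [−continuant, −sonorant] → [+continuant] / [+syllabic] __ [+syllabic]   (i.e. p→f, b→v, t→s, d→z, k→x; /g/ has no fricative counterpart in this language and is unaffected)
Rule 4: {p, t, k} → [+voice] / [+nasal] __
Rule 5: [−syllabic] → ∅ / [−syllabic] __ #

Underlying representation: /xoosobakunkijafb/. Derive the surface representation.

Rule 1 (degemination): no segment meets the environment; /xoosobakunkijafb/ is unchanged.
Rule 2 (intervocalic voicing): /s/ is a voiceless obstruent between vowels /o/ and /o/, so it voices to [z]. /k/ is a voiceless obstruent between vowels /a/ and /u/, so it voices to [g]. /xoosobakunkijafb/ → xoozobagunkijafb.
Rule 3 (intervocalic spirantization): /b/ is a stop between vowels /o/ and /a/, so it spirantizes to the fricative [v]. /xoozobagunkijafb/ → xoozovagunkijafb.
Rule 4 (post-nasal voicing): /k/ is a voiceless stop immediately after the nasal /n/, so it voices to [g]. /xoozovagunkijafb/ → xoozovagungijafb.
Rule 5 (final cluster simplification): /b/ is the second consonant of a word-final cluster /fb/, so it deletes. /xoozovagungijafb/ → xoozovagungijaf.

xoozovagungijaf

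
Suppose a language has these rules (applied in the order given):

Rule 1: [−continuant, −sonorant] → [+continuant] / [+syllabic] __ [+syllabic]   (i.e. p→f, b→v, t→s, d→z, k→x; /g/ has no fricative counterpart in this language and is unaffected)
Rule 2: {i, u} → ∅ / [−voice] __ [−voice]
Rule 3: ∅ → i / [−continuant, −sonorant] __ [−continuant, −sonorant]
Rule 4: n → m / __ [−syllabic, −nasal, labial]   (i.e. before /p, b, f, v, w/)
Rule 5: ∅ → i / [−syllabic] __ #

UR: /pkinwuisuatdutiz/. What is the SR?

Rule 1 (intervocalic spirantization): /t/ is a stop between vowels /u/ and /i/, so it spirantizes to the fricative [s]. /pkinwuisuatdutiz/ → pkinwuisuatdusiz.
Rule 2 (high vowel syncope): no segment meets the environment; /pkinwuisuatdusiz/ is unchanged.
Rule 3 (stop-cluster i-epenthesis): /p/ and /k/ form a stop–stop cluster, so [i] is inserted between them. /t/ and /d/ form a stop–stop cluster, so [i] is inserted between them. /pkinwuisuatdusiz/ → pikinwuisuatidusiz.
Rule 4 (nasal place assimilation): /n/ precedes the labial consonant /w/, so it assimilates in place to [m]. /pikinwuisuatidusiz/ → pikimwuisuatidusiz.
Rule 5 (final i-epenthesis): the form ends in the consonant /z/, so [i] is inserted word-finally. /pikimwuisuatidusiz/ → pikimwuisuatidusizi.

pikimwuisuatidusizi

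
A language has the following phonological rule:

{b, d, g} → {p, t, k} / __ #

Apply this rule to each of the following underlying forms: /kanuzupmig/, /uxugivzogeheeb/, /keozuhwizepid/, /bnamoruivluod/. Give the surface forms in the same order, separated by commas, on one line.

/kanuzupmig/: /g/ is a voiced stop in word-final position, so it devoices to [k]. → [kanuzupmik].
/uxugivzogeheeb/: /b/ is a voiced stop in word-final position, so it devoices to [p]. → [uxugivzogeheep].
/keozuhwizepid/: /d/ is a voiced stop in word-final position, so it devoices to [t]. → [keozuhwizepit].
/bnamoruivluod/: /d/ is a voiced stop in word-final position, so it devoices to [t]. → [bnamoruivluot].

kanuzupmik, uxugivzogeheep, keozuhwizepit, bnamoruivluot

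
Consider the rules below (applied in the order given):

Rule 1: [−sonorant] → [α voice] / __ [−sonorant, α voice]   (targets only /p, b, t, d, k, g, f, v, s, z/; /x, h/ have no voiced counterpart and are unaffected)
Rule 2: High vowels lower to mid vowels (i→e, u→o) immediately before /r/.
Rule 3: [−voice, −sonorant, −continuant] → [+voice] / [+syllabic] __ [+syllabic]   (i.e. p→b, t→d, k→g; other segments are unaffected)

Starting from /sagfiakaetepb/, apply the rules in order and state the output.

Rule 1 (regressive voicing assimilation): /g/ precedes the voiceless obstruent /f/, so it devoices to [k] by assimilation. /p/ precedes the voiced obstruent /b/, so it voices to [b] by assimilation. /sagfiakaetepb/ → sakfiakaetebb.
Rule 2 (pre-rhotic lowering): no segment meets the environment; /sakfiakaetebb/ is unchanged.
Rule 3 (intervocalic voicing): /k/ is a voiceless stop between vowels /a/ and /a/, so it voices to [g]. /t/ is a voiceless stop between vowels /e/ and /e/, so it voices to [d]. /sakfiakaetebb/ → sakfiagaedebb.

sakfiagaedebb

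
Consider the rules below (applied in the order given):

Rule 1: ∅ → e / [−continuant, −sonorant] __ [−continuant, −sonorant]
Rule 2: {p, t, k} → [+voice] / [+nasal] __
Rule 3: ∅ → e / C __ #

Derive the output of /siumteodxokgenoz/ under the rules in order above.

siumdeodxokegenoze

Rule 1 (stop-cluster e-epenthesis): /k/ and /g/ form a stop–stop cluster, so [e] is inserted between them. /siumteodxokgenoz/ → siumteodxokegenoz.
Rule 2 (post-nasal voicing): /t/ is a voiceless stop immediately after the nasal /m/, so it voices to [d]. /siumteodxokegenoz/ → siumdeodxokegenoz.
Rule 3 (final e-epenthesis): the form ends in the consonant /z/, so [e] is inserted word-finally. /siumdeodxokegenoz/ → siumdeodxokegenoze.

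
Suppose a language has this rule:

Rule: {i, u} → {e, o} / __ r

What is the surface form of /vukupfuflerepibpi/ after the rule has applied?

No segment of /vukupfuflerepibpi/ meets the structural description of the rule, so the form surfaces unchanged.

vukupfuflerepibpi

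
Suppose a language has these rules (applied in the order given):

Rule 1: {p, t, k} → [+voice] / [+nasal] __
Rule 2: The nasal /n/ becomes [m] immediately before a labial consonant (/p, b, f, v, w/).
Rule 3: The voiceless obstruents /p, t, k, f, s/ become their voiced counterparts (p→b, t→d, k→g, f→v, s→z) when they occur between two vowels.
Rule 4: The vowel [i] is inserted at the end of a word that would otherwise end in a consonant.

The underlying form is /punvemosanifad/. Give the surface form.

Rule 1 (post-nasal voicing): no segment meets the environment; /punvemosanifad/ is unchanged.
Rule 2 (nasal place assimilation): /n/ precedes the labial consonant /v/, so it assimilates in place to [m]. /punvemosanifad/ → pumvemosanifad.
Rule 3 (intervocalic voicing): /s/ is a voiceless obstruent between vowels /o/ and /a/, so it voices to [z]. /f/ is a voiceless obstruent between vowels /i/ and /a/, so it voices to [v]. /pumvemosanifad/ → pumvemozanivad.
Rule 4 (final i-epenthesis): the form ends in the consonant /d/, so [i] is inserted word-finally. /pumvemozanivad/ → pumvemozanivadi.

pumvemozanivadi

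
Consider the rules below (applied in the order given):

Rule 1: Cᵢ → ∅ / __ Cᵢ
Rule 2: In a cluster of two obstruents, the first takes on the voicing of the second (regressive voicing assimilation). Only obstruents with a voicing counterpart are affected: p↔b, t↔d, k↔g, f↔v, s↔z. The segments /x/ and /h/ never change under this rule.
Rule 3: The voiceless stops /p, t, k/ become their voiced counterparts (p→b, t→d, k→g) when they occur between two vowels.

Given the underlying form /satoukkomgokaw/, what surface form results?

Rule 1 (degemination): /kk/ is a geminate; the first /k/ deletes. /satoukkomgokaw/ → satoukomgokaw.
Rule 2 (regressive voicing assimilation): no segment meets the environment; /satoukomgokaw/ is unchanged.
Rule 3 (intervocalic voicing): /t/ is a voiceless stop between vowels /a/ and /o/, so it voices to [d]. /k/ is a voiceless stop between vowels /u/ and /o/, so it voices to [g]. /k/ is a voiceless stop between vowels /o/ and /a/, so it voices to [g]. /satoukomgokaw/ → sadougomgogaw.

sadougomgogaw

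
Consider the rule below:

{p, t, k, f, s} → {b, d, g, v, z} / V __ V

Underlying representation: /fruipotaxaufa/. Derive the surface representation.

fruibodaxauva

/p/ is a voiceless obstruent between vowels /i/ and /o/, so it voices to [b].
/t/ is a voiceless obstruent between vowels /o/ and /a/, so it voices to [d].
/f/ is a voiceless obstruent between vowels /u/ and /a/, so it voices to [v].
The other instance of /f/ does not occur in the required environment and remains unchanged.
Surface form: [fruibodaxauva].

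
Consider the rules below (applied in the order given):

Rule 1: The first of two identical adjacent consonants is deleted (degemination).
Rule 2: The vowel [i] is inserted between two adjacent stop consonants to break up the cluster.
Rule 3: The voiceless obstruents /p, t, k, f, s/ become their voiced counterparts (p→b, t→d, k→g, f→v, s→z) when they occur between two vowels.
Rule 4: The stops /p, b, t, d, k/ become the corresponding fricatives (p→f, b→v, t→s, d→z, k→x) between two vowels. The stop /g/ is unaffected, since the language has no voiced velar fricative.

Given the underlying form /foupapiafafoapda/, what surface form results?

Rule 1 (degemination): no segment meets the environment; /foupapiafafoapda/ is unchanged.
Rule 2 (stop-cluster i-epenthesis): /p/ and /d/ form a stop–stop cluster, so [i] is inserted between them. /foupapiafafoapda/ → foupapiafafoapida.
Rule 3 (intervocalic voicing): /p/ is a voiceless obstruent between vowels /u/ and /a/, so it voices to [b]. /p/ is a voiceless obstruent between vowels /a/ and /i/, so it voices to [b]. /f/ is a voiceless obstruent between vowels /a/ and /a/, so it voices to [v]. /f/ is a voiceless obstruent between vowels /a/ and /o/, so it voices to [v]. /p/ is a voiceless obstruent between vowels /a/ and /i/, so it voices to [b]. /foupapiafafoapida/ → foubabiavavoabida.
Rule 4 (intervocalic spirantization): /b/ is a stop between vowels /u/ and /a/, so it spirantizes to the fricative [v]. /b/ is a stop between vowels /a/ and /i/, so it spirantizes to the fricative [v]. /b/ is a stop between vowels /a/ and /i/, so it spirantizes to the fricative [v]. /d/ is a stop between vowels /i/ and /a/, so it spirantizes to the fricative [z]. /foubabiavavoabida/ → fouvaviavavoaviza.

fouvaviavavoaviza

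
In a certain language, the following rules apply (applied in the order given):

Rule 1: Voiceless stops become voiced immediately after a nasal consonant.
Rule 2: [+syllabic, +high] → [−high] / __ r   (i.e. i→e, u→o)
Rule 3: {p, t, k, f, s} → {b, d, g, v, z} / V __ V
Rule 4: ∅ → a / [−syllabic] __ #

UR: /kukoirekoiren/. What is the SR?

Rule 1 (post-nasal voicing): no segment meets the environment; /kukoirekoiren/ is unchanged.
Rule 2 (pre-rhotic lowering): /i/ is a high vowel immediately before /r/, so it lowers to [e]. /i/ is a high vowel immediately before /r/, so it lowers to [e]. /kukoirekoiren/ → kukoerekoeren.
Rule 3 (intervocalic voicing): /k/ is a voiceless obstruent between vowels /u/ and /o/, so it voices to [g]. /k/ is a voiceless obstruent between vowels /e/ and /o/, so it voices to [g]. /kukoerekoeren/ → kugoeregoeren.
Rule 4 (final a-epenthesis): the form ends in the consonant /n/, so [a] is inserted word-finally. /kugoeregoeren/ → kugoeregoerena.

kugoeregoerena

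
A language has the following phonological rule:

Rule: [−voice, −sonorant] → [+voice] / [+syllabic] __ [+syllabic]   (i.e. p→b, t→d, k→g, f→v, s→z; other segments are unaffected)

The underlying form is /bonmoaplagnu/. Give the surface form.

bonmoaplagnu

No segment of /bonmoaplagnu/ meets the structural description of the rule, so the form surfaces unchanged.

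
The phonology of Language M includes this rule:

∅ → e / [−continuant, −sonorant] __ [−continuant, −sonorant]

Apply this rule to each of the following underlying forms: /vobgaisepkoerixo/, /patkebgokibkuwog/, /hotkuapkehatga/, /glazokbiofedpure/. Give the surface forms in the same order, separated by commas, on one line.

/vobgaisepkoerixo/: /b/ and /g/ form a stop–stop cluster, so [e] is inserted between them. /p/ and /k/ form a stop–stop cluster, so [e] is inserted between them. → [vobegaisepekoerixo].
/patkebgokibkuwog/: /t/ and /k/ form a stop–stop cluster, so [e] is inserted between them. /b/ and /g/ form a stop–stop cluster, so [e] is inserted between them. /b/ and /k/ form a stop–stop cluster, so [e] is inserted between them. → [patekebegokibekuwog].
/hotkuapkehatga/: /t/ and /k/ form a stop–stop cluster, so [e] is inserted between them. /p/ and /k/ form a stop–stop cluster, so [e] is inserted between them. /t/ and /g/ form a stop–stop cluster, so [e] is inserted between them. → [hotekuapekehatega].
/glazokbiofedpure/: /k/ and /b/ form a stop–stop cluster, so [e] is inserted between them. /d/ and /p/ form a stop–stop cluster, so [e] is inserted between them. → [glazokebiofedepure].

vobegaisepekoerixo, patekebegokibekuwog, hotekuapekehatega, glazokebiofedepure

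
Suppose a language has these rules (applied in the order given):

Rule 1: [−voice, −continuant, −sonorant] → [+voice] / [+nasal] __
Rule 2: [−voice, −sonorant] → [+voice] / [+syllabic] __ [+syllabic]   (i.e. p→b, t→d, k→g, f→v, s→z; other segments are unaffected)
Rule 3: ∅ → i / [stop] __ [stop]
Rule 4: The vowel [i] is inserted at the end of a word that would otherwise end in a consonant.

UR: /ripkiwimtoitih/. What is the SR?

Rule 1 (post-nasal voicing): /t/ is a voiceless stop immediately after the nasal /m/, so it voices to [d]. /ripkiwimtoitih/ → ripkiwimdoitih.
Rule 2 (intervocalic voicing): /t/ is a voiceless obstruent between vowels /i/ and /i/, so it voices to [d]. /ripkiwimdoitih/ → ripkiwimdoidih.
Rule 3 (stop-cluster i-epenthesis): /p/ and /k/ form a stop–stop cluster, so [i] is inserted between them. /ripkiwimdoidih/ → ripikiwimdoidih.
Rule 4 (final i-epenthesis): the form ends in the consonant /h/, so [i] is inserted word-finally. /ripikiwimdoidih/ → ripikiwimdoidihi.

ripikiwimdoidihi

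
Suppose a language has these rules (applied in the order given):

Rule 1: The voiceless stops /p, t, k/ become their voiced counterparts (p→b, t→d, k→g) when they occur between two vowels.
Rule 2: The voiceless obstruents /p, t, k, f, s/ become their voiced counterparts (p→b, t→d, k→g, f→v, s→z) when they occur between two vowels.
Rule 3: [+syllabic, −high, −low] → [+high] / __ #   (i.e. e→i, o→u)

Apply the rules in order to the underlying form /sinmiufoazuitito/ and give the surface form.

Rule 1 (intervocalic voicing): /t/ is a voiceless stop between vowels /i/ and /i/, so it voices to [d]. /t/ is a voiceless stop between vowels /i/ and /o/, so it voices to [d]. /sinmiufoazuitito/ → sinmiufoazuidido.
Rule 2 (intervocalic voicing): /f/ is a voiceless obstruent between vowels /u/ and /o/, so it voices to [v]. /sinmiufoazuidido/ → sinmiuvoazuidido.
Rule 3 (final vowel raising): /o/ is a mid vowel in word-final position, so it raises to [u]. /sinmiuvoazuidido/ → sinmiuvoazuididu.

sinmiuvoazuididu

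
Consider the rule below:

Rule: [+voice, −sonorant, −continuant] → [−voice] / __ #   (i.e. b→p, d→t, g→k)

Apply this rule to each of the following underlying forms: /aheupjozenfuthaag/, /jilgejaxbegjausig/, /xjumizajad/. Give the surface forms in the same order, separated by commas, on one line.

/aheupjozenfuthaag/: /g/ is a voiced stop in word-final position, so it devoices to [k]. → [aheupjozenfuthaak].
/jilgejaxbegjausig/: /g/ is a voiced stop in word-final position, so it devoices to [k]. → [jilgejaxbegjausik].
/xjumizajad/: /d/ is a voiced stop in word-final position, so it devoices to [t]. → [xjumizajat].

aheupjozenfuthaak, jilgejaxbegjausik, xjumizajat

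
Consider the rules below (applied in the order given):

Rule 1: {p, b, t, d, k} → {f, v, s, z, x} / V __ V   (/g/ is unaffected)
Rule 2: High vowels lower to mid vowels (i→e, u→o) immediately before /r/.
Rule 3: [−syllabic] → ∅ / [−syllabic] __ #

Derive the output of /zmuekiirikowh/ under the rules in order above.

Rule 1 (intervocalic spirantization): /k/ is a stop between vowels /e/ and /i/, so it spirantizes to the fricative [x]. /k/ is a stop between vowels /i/ and /o/, so it spirantizes to the fricative [x]. /zmuekiirikowh/ → zmuexiirixowh.
Rule 2 (pre-rhotic lowering): /i/ is a high vowel immediately before /r/, so it lowers to [e]. /zmuexiirixowh/ → zmuexierixowh.
Rule 3 (final cluster simplification): /h/ is the second consonant of a word-final cluster /wh/, so it deletes. /zmuexierixowh/ → zmuexierixow.

zmuexierixow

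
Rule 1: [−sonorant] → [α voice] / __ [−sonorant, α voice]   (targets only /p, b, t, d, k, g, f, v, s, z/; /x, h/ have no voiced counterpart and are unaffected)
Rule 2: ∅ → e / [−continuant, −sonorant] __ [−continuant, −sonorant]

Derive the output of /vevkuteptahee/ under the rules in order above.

Rule 1 (regressive voicing assimilation): /v/ precedes the voiceless obstruent /k/, so it devoices to [f] by assimilation. /vevkuteptahee/ → vefkuteptahee.
Rule 2 (stop-cluster e-epenthesis): /p/ and /t/ form a stop–stop cluster, so [e] is inserted between them. /vefkuteptahee/ → vefkutepetahee.

vefkutepetahee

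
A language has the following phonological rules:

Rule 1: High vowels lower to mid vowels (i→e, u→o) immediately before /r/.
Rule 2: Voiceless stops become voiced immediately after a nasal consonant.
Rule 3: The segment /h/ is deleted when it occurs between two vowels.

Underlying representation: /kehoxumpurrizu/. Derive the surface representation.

Rule 1 (pre-rhotic lowering): /u/ is a high vowel immediately before /r/, so it lowers to [o]. /kehoxumpurrizu/ → kehoxumporrizu.
Rule 2 (post-nasal voicing): /p/ is a voiceless stop immediately after the nasal /m/, so it voices to [b]. /kehoxumporrizu/ → kehoxumborrizu.
Rule 3 (intervocalic h-deletion): /h/ occurs between vowels /e/ and /o/, so it deletes. /kehoxumborrizu/ → keoxumborrizu.

keoxumborrizu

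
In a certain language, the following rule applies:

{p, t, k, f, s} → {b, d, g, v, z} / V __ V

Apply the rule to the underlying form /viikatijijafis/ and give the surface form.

/k/ is a voiceless obstruent between vowels /i/ and /a/, so it voices to [g].
/t/ is a voiceless obstruent between vowels /a/ and /i/, so it voices to [d].
/f/ is a voiceless obstruent between vowels /a/ and /i/, so it voices to [v].
Surface form: [viigadijijavis].

viigadijijavis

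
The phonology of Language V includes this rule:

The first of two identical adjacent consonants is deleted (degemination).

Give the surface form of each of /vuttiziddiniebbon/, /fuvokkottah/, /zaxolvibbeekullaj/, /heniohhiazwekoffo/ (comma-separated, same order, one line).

vutizidiniebon, fuvokotah, zaxolvibeekulaj, heniohiazwekofo

/vuttiziddiniebbon/: /tt/ is a geminate; the first /t/ deletes. /dd/ is a geminate; the first /d/ deletes. /bb/ is a geminate; the first /b/ deletes. → [vutizidiniebon].
/fuvokkottah/: /kk/ is a geminate; the first /k/ deletes. /tt/ is a geminate; the first /t/ deletes. → [fuvokotah].
/zaxolvibbeekullaj/: /bb/ is a geminate; the first /b/ deletes. /ll/ is a geminate; the first /l/ deletes. → [zaxolvibeekulaj].
/heniohhiazwekoffo/: /hh/ is a geminate; the first /h/ deletes. /ff/ is a geminate; the first /f/ deletes. → [heniohiazwekofo].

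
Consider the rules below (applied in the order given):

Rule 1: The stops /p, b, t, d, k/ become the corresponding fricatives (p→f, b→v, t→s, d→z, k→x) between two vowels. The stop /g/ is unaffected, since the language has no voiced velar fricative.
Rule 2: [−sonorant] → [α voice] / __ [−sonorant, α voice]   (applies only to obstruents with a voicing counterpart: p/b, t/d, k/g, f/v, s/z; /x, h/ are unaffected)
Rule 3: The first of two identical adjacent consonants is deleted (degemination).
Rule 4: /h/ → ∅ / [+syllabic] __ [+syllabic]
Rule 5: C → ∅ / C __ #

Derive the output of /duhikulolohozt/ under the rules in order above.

duixuloloos

Rule 1 (intervocalic spirantization): /k/ is a stop between vowels /i/ and /u/, so it spirantizes to the fricative [x]. /duhikulolohozt/ → duhixulolohozt.
Rule 2 (regressive voicing assimilation): /z/ precedes the voiceless obstruent /t/, so it devoices to [s] by assimilation. /duhixulolohozt/ → duhixulolohost.
Rule 3 (degemination): no segment meets the environment; /duhixulolohost/ is unchanged.
Rule 4 (intervocalic h-deletion): /h/ occurs between vowels /u/ and /i/, so it deletes. /h/ occurs between vowels /o/ and /o/, so it deletes. /duhixulolohost/ → duixuloloost.
Rule 5 (final cluster simplification): /t/ is the second consonant of a word-final cluster /st/, so it deletes. /duixuloloost/ → duixuloloos.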